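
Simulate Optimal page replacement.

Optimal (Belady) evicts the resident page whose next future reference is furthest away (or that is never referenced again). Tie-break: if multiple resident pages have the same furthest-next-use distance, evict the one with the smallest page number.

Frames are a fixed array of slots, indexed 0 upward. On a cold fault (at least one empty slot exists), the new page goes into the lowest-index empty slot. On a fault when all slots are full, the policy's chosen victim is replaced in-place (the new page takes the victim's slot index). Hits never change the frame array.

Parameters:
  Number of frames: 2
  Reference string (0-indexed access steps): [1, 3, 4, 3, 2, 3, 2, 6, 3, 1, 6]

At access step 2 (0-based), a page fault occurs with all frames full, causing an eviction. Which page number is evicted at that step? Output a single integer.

Step 0: ref 1 -> FAULT, frames=[1,-]
Step 1: ref 3 -> FAULT, frames=[1,3]
Step 2: ref 4 -> FAULT, evict 1, frames=[4,3]
At step 2: evicted page 1

Answer: 1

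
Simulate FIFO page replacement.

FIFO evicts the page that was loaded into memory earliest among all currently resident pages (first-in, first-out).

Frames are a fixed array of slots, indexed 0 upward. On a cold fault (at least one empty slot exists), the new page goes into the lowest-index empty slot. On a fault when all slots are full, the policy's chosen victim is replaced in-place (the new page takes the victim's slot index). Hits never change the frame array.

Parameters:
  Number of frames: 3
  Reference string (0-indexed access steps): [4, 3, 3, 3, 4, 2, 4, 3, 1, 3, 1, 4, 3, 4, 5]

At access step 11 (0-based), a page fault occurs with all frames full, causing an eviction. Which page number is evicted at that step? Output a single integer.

Answer: 3

Derivation:
Step 0: ref 4 -> FAULT, frames=[4,-,-]
Step 1: ref 3 -> FAULT, frames=[4,3,-]
Step 2: ref 3 -> HIT, frames=[4,3,-]
Step 3: ref 3 -> HIT, frames=[4,3,-]
Step 4: ref 4 -> HIT, frames=[4,3,-]
Step 5: ref 2 -> FAULT, frames=[4,3,2]
Step 6: ref 4 -> HIT, frames=[4,3,2]
Step 7: ref 3 -> HIT, frames=[4,3,2]
Step 8: ref 1 -> FAULT, evict 4, frames=[1,3,2]
Step 9: ref 3 -> HIT, frames=[1,3,2]
Step 10: ref 1 -> HIT, frames=[1,3,2]
Step 11: ref 4 -> FAULT, evict 3, frames=[1,4,2]
At step 11: evicted page 3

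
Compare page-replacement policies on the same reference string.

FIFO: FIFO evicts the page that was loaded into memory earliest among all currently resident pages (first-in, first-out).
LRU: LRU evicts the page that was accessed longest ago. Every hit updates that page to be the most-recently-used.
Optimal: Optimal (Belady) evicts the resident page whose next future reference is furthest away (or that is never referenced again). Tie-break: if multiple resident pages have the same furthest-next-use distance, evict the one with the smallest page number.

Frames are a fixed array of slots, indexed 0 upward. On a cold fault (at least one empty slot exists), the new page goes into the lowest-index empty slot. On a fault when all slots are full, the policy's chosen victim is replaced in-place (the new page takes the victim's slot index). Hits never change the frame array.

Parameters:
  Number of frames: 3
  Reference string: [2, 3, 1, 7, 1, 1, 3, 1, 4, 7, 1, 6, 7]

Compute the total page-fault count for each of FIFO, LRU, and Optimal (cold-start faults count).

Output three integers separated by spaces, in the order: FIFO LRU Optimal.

--- FIFO ---
  step 0: ref 2 -> FAULT, frames=[2,-,-] (faults so far: 1)
  step 1: ref 3 -> FAULT, frames=[2,3,-] (faults so far: 2)
  step 2: ref 1 -> FAULT, frames=[2,3,1] (faults so far: 3)
  step 3: ref 7 -> FAULT, evict 2, frames=[7,3,1] (faults so far: 4)
  step 4: ref 1 -> HIT, frames=[7,3,1] (faults so far: 4)
  step 5: ref 1 -> HIT, frames=[7,3,1] (faults so far: 4)
  step 6: ref 3 -> HIT, frames=[7,3,1] (faults so far: 4)
  step 7: ref 1 -> HIT, frames=[7,3,1] (faults so far: 4)
  step 8: ref 4 -> FAULT, evict 3, frames=[7,4,1] (faults so far: 5)
  step 9: ref 7 -> HIT, frames=[7,4,1] (faults so far: 5)
  step 10: ref 1 -> HIT, frames=[7,4,1] (faults so far: 5)
  step 11: ref 6 -> FAULT, evict 1, frames=[7,4,6] (faults so far: 6)
  step 12: ref 7 -> HIT, frames=[7,4,6] (faults so far: 6)
  FIFO total faults: 6
--- LRU ---
  step 0: ref 2 -> FAULT, frames=[2,-,-] (faults so far: 1)
  step 1: ref 3 -> FAULT, frames=[2,3,-] (faults so far: 2)
  step 2: ref 1 -> FAULT, frames=[2,3,1] (faults so far: 3)
  step 3: ref 7 -> FAULT, evict 2, frames=[7,3,1] (faults so far: 4)
  step 4: ref 1 -> HIT, frames=[7,3,1] (faults so far: 4)
  step 5: ref 1 -> HIT, frames=[7,3,1] (faults so far: 4)
  step 6: ref 3 -> HIT, frames=[7,3,1] (faults so far: 4)
  step 7: ref 1 -> HIT, frames=[7,3,1] (faults so far: 4)
  step 8: ref 4 -> FAULT, evict 7, frames=[4,3,1] (faults so far: 5)
  step 9: ref 7 -> FAULT, evict 3, frames=[4,7,1] (faults so far: 6)
  step 10: ref 1 -> HIT, frames=[4,7,1] (faults so far: 6)
  step 11: ref 6 -> FAULT, evict 4, frames=[6,7,1] (faults so far: 7)
  step 12: ref 7 -> HIT, frames=[6,7,1] (faults so far: 7)
  LRU total faults: 7
--- Optimal ---
  step 0: ref 2 -> FAULT, frames=[2,-,-] (faults so far: 1)
  step 1: ref 3 -> FAULT, frames=[2,3,-] (faults so far: 2)
  step 2: ref 1 -> FAULT, frames=[2,3,1] (faults so far: 3)
  step 3: ref 7 -> FAULT, evict 2, frames=[7,3,1] (faults so far: 4)
  step 4: ref 1 -> HIT, frames=[7,3,1] (faults so far: 4)
  step 5: ref 1 -> HIT, frames=[7,3,1] (faults so far: 4)
  step 6: ref 3 -> HIT, frames=[7,3,1] (faults so far: 4)
  step 7: ref 1 -> HIT, frames=[7,3,1] (faults so far: 4)
  step 8: ref 4 -> FAULT, evict 3, frames=[7,4,1] (faults so far: 5)
  step 9: ref 7 -> HIT, frames=[7,4,1] (faults so far: 5)
  step 10: ref 1 -> HIT, frames=[7,4,1] (faults so far: 5)
  step 11: ref 6 -> FAULT, evict 1, frames=[7,4,6] (faults so far: 6)
  step 12: ref 7 -> HIT, frames=[7,4,6] (faults so far: 6)
  Optimal total faults: 6

Answer: 6 7 6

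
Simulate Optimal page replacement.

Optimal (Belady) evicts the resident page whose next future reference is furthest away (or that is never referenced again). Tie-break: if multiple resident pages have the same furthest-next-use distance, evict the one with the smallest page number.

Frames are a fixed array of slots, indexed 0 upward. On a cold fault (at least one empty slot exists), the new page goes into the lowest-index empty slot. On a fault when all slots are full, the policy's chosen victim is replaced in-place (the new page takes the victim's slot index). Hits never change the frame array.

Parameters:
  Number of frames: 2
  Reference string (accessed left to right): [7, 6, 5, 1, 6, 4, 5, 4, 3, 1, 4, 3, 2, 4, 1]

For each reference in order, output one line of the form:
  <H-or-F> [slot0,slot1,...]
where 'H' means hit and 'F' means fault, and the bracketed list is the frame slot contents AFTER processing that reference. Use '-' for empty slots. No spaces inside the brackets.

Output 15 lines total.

F [7,-]
F [7,6]
F [5,6]
F [1,6]
H [1,6]
F [1,4]
F [5,4]
H [5,4]
F [3,4]
F [1,4]
H [1,4]
F [3,4]
F [2,4]
H [2,4]
F [1,4]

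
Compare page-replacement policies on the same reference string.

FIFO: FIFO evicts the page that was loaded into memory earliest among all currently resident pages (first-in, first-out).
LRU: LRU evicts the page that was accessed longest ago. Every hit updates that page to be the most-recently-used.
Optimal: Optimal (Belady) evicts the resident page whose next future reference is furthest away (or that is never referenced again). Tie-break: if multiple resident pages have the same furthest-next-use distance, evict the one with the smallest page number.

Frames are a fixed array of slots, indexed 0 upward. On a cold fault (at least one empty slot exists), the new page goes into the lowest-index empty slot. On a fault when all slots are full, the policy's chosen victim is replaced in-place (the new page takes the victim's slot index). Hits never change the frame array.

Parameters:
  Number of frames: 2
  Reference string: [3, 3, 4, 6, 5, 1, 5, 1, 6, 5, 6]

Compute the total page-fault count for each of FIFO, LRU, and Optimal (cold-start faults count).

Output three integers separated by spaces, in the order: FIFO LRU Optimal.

--- FIFO ---
  step 0: ref 3 -> FAULT, frames=[3,-] (faults so far: 1)
  step 1: ref 3 -> HIT, frames=[3,-] (faults so far: 1)
  step 2: ref 4 -> FAULT, frames=[3,4] (faults so far: 2)
  step 3: ref 6 -> FAULT, evict 3, frames=[6,4] (faults so far: 3)
  step 4: ref 5 -> FAULT, evict 4, frames=[6,5] (faults so far: 4)
  step 5: ref 1 -> FAULT, evict 6, frames=[1,5] (faults so far: 5)
  step 6: ref 5 -> HIT, frames=[1,5] (faults so far: 5)
  step 7: ref 1 -> HIT, frames=[1,5] (faults so far: 5)
  step 8: ref 6 -> FAULT, evict 5, frames=[1,6] (faults so far: 6)
  step 9: ref 5 -> FAULT, evict 1, frames=[5,6] (faults so far: 7)
  step 10: ref 6 -> HIT, frames=[5,6] (faults so far: 7)
  FIFO total faults: 7
--- LRU ---
  step 0: ref 3 -> FAULT, frames=[3,-] (faults so far: 1)
  step 1: ref 3 -> HIT, frames=[3,-] (faults so far: 1)
  step 2: ref 4 -> FAULT, frames=[3,4] (faults so far: 2)
  step 3: ref 6 -> FAULT, evict 3, frames=[6,4] (faults so far: 3)
  step 4: ref 5 -> FAULT, evict 4, frames=[6,5] (faults so far: 4)
  step 5: ref 1 -> FAULT, evict 6, frames=[1,5] (faults so far: 5)
  step 6: ref 5 -> HIT, frames=[1,5] (faults so far: 5)
  step 7: ref 1 -> HIT, frames=[1,5] (faults so far: 5)
  step 8: ref 6 -> FAULT, evict 5, frames=[1,6] (faults so far: 6)
  step 9: ref 5 -> FAULT, evict 1, frames=[5,6] (faults so far: 7)
  step 10: ref 6 -> HIT, frames=[5,6] (faults so far: 7)
  LRU total faults: 7
--- Optimal ---
  step 0: ref 3 -> FAULT, frames=[3,-] (faults so far: 1)
  step 1: ref 3 -> HIT, frames=[3,-] (faults so far: 1)
  step 2: ref 4 -> FAULT, frames=[3,4] (faults so far: 2)
  step 3: ref 6 -> FAULT, evict 3, frames=[6,4] (faults so far: 3)
  step 4: ref 5 -> FAULT, evict 4, frames=[6,5] (faults so far: 4)
  step 5: ref 1 -> FAULT, evict 6, frames=[1,5] (faults so far: 5)
  step 6: ref 5 -> HIT, frames=[1,5] (faults so far: 5)
  step 7: ref 1 -> HIT, frames=[1,5] (faults so far: 5)
  step 8: ref 6 -> FAULT, evict 1, frames=[6,5] (faults so far: 6)
  step 9: ref 5 -> HIT, frames=[6,5] (faults so far: 6)
  step 10: ref 6 -> HIT, frames=[6,5] (faults so far: 6)
  Optimal total faults: 6

Answer: 7 7 6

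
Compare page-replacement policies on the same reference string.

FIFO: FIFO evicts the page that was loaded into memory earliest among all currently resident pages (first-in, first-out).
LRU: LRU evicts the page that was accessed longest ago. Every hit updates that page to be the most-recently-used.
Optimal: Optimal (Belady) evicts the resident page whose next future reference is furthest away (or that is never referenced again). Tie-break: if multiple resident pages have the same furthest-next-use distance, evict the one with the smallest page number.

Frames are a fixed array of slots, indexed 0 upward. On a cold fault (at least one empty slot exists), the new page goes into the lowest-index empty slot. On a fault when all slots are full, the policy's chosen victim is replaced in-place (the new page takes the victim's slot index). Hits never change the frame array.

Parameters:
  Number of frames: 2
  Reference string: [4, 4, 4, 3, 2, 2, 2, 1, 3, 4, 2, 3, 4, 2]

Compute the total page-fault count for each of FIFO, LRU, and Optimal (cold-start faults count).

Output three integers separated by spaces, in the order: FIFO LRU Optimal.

--- FIFO ---
  step 0: ref 4 -> FAULT, frames=[4,-] (faults so far: 1)
  step 1: ref 4 -> HIT, frames=[4,-] (faults so far: 1)
  step 2: ref 4 -> HIT, frames=[4,-] (faults so far: 1)
  step 3: ref 3 -> FAULT, frames=[4,3] (faults so far: 2)
  step 4: ref 2 -> FAULT, evict 4, frames=[2,3] (faults so far: 3)
  step 5: ref 2 -> HIT, frames=[2,3] (faults so far: 3)
  step 6: ref 2 -> HIT, frames=[2,3] (faults so far: 3)
  step 7: ref 1 -> FAULT, evict 3, frames=[2,1] (faults so far: 4)
  step 8: ref 3 -> FAULT, evict 2, frames=[3,1] (faults so far: 5)
  step 9: ref 4 -> FAULT, evict 1, frames=[3,4] (faults so far: 6)
  step 10: ref 2 -> FAULT, evict 3, frames=[2,4] (faults so far: 7)
  step 11: ref 3 -> FAULT, evict 4, frames=[2,3] (faults so far: 8)
  step 12: ref 4 -> FAULT, evict 2, frames=[4,3] (faults so far: 9)
  step 13: ref 2 -> FAULT, evict 3, frames=[4,2] (faults so far: 10)
  FIFO total faults: 10
--- LRU ---
  step 0: ref 4 -> FAULT, frames=[4,-] (faults so far: 1)
  step 1: ref 4 -> HIT, frames=[4,-] (faults so far: 1)
  step 2: ref 4 -> HIT, frames=[4,-] (faults so far: 1)
  step 3: ref 3 -> FAULT, frames=[4,3] (faults so far: 2)
  step 4: ref 2 -> FAULT, evict 4, frames=[2,3] (faults so far: 3)
  step 5: ref 2 -> HIT, frames=[2,3] (faults so far: 3)
  step 6: ref 2 -> HIT, frames=[2,3] (faults so far: 3)
  step 7: ref 1 -> FAULT, evict 3, frames=[2,1] (faults so far: 4)
  step 8: ref 3 -> FAULT, evict 2, frames=[3,1] (faults so far: 5)
  step 9: ref 4 -> FAULT, evict 1, frames=[3,4] (faults so far: 6)
  step 10: ref 2 -> FAULT, evict 3, frames=[2,4] (faults so far: 7)
  step 11: ref 3 -> FAULT, evict 4, frames=[2,3] (faults so far: 8)
  step 12: ref 4 -> FAULT, evict 2, frames=[4,3] (faults so far: 9)
  step 13: ref 2 -> FAULT, evict 3, frames=[4,2] (faults so far: 10)
  LRU total faults: 10
--- Optimal ---
  step 0: ref 4 -> FAULT, frames=[4,-] (faults so far: 1)
  step 1: ref 4 -> HIT, frames=[4,-] (faults so far: 1)
  step 2: ref 4 -> HIT, frames=[4,-] (faults so far: 1)
  step 3: ref 3 -> FAULT, frames=[4,3] (faults so far: 2)
  step 4: ref 2 -> FAULT, evict 4, frames=[2,3] (faults so far: 3)
  step 5: ref 2 -> HIT, frames=[2,3] (faults so far: 3)
  step 6: ref 2 -> HIT, frames=[2,3] (faults so far: 3)
  step 7: ref 1 -> FAULT, evict 2, frames=[1,3] (faults so far: 4)
  step 8: ref 3 -> HIT, frames=[1,3] (faults so far: 4)
  step 9: ref 4 -> FAULT, evict 1, frames=[4,3] (faults so far: 5)
  step 10: ref 2 -> FAULT, evict 4, frames=[2,3] (faults so far: 6)
  step 11: ref 3 -> HIT, frames=[2,3] (faults so far: 6)
  step 12: ref 4 -> FAULT, evict 3, frames=[2,4] (faults so far: 7)
  step 13: ref 2 -> HIT, frames=[2,4] (faults so far: 7)
  Optimal total faults: 7

Answer: 10 10 7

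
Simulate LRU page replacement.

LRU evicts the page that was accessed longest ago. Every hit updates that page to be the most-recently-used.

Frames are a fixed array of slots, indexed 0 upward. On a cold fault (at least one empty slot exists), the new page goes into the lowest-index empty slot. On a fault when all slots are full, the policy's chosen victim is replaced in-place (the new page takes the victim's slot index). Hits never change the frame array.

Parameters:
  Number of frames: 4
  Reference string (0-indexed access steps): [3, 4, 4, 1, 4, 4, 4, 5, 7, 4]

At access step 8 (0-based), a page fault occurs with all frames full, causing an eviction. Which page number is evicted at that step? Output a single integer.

Step 0: ref 3 -> FAULT, frames=[3,-,-,-]
Step 1: ref 4 -> FAULT, frames=[3,4,-,-]
Step 2: ref 4 -> HIT, frames=[3,4,-,-]
Step 3: ref 1 -> FAULT, frames=[3,4,1,-]
Step 4: ref 4 -> HIT, frames=[3,4,1,-]
Step 5: ref 4 -> HIT, frames=[3,4,1,-]
Step 6: ref 4 -> HIT, frames=[3,4,1,-]
Step 7: ref 5 -> FAULT, frames=[3,4,1,5]
Step 8: ref 7 -> FAULT, evict 3, frames=[7,4,1,5]
At step 8: evicted page 3

Answer: 3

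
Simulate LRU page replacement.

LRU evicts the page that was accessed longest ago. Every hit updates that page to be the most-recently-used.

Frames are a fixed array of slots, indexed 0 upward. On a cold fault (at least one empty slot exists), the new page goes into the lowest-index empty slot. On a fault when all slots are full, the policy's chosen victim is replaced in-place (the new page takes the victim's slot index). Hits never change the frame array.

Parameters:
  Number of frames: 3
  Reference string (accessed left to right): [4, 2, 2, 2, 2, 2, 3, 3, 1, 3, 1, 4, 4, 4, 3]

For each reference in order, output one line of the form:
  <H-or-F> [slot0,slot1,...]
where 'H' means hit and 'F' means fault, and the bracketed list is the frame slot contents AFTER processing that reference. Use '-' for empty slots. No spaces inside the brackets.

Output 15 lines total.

F [4,-,-]
F [4,2,-]
H [4,2,-]
H [4,2,-]
H [4,2,-]
H [4,2,-]
F [4,2,3]
H [4,2,3]
F [1,2,3]
H [1,2,3]
H [1,2,3]
F [1,4,3]
H [1,4,3]
H [1,4,3]
H [1,4,3]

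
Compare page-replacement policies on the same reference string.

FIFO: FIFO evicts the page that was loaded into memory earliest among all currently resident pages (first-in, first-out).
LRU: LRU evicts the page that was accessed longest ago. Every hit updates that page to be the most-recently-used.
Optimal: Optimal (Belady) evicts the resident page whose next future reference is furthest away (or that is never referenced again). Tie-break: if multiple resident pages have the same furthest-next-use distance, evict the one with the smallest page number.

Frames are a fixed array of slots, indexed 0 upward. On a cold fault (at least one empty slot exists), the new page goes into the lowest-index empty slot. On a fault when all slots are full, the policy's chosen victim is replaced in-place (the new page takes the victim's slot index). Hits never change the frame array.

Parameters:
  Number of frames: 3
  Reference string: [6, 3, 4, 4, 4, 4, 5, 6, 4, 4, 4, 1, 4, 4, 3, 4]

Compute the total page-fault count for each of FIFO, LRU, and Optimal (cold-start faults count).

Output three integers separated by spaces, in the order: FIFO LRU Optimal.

Answer: 8 7 6

Derivation:
--- FIFO ---
  step 0: ref 6 -> FAULT, frames=[6,-,-] (faults so far: 1)
  step 1: ref 3 -> FAULT, frames=[6,3,-] (faults so far: 2)
  step 2: ref 4 -> FAULT, frames=[6,3,4] (faults so far: 3)
  step 3: ref 4 -> HIT, frames=[6,3,4] (faults so far: 3)
  step 4: ref 4 -> HIT, frames=[6,3,4] (faults so far: 3)
  step 5: ref 4 -> HIT, frames=[6,3,4] (faults so far: 3)
  step 6: ref 5 -> FAULT, evict 6, frames=[5,3,4] (faults so far: 4)
  step 7: ref 6 -> FAULT, evict 3, frames=[5,6,4] (faults so far: 5)
  step 8: ref 4 -> HIT, frames=[5,6,4] (faults so far: 5)
  step 9: ref 4 -> HIT, frames=[5,6,4] (faults so far: 5)
  step 10: ref 4 -> HIT, frames=[5,6,4] (faults so far: 5)
  step 11: ref 1 -> FAULT, evict 4, frames=[5,6,1] (faults so far: 6)
  step 12: ref 4 -> FAULT, evict 5, frames=[4,6,1] (faults so far: 7)
  step 13: ref 4 -> HIT, frames=[4,6,1] (faults so far: 7)
  step 14: ref 3 -> FAULT, evict 6, frames=[4,3,1] (faults so far: 8)
  step 15: ref 4 -> HIT, frames=[4,3,1] (faults so far: 8)
  FIFO total faults: 8
--- LRU ---
  step 0: ref 6 -> FAULT, frames=[6,-,-] (faults so far: 1)
  step 1: ref 3 -> FAULT, frames=[6,3,-] (faults so far: 2)
  step 2: ref 4 -> FAULT, frames=[6,3,4] (faults so far: 3)
  step 3: ref 4 -> HIT, frames=[6,3,4] (faults so far: 3)
  step 4: ref 4 -> HIT, frames=[6,3,4] (faults so far: 3)
  step 5: ref 4 -> HIT, frames=[6,3,4] (faults so far: 3)
  step 6: ref 5 -> FAULT, evict 6, frames=[5,3,4] (faults so far: 4)
  step 7: ref 6 -> FAULT, evict 3, frames=[5,6,4] (faults so far: 5)
  step 8: ref 4 -> HIT, frames=[5,6,4] (faults so far: 5)
  step 9: ref 4 -> HIT, frames=[5,6,4] (faults so far: 5)
  step 10: ref 4 -> HIT, frames=[5,6,4] (faults so far: 5)
  step 11: ref 1 -> FAULT, evict 5, frames=[1,6,4] (faults so far: 6)
  step 12: ref 4 -> HIT, frames=[1,6,4] (faults so far: 6)
  step 13: ref 4 -> HIT, frames=[1,6,4] (faults so far: 6)
  step 14: ref 3 -> FAULT, evict 6, frames=[1,3,4] (faults so far: 7)
  step 15: ref 4 -> HIT, frames=[1,3,4] (faults so far: 7)
  LRU total faults: 7
--- Optimal ---
  step 0: ref 6 -> FAULT, frames=[6,-,-] (faults so far: 1)
  step 1: ref 3 -> FAULT, frames=[6,3,-] (faults so far: 2)
  step 2: ref 4 -> FAULT, frames=[6,3,4] (faults so far: 3)
  step 3: ref 4 -> HIT, frames=[6,3,4] (faults so far: 3)
  step 4: ref 4 -> HIT, frames=[6,3,4] (faults so far: 3)
  step 5: ref 4 -> HIT, frames=[6,3,4] (faults so far: 3)
  step 6: ref 5 -> FAULT, evict 3, frames=[6,5,4] (faults so far: 4)
  step 7: ref 6 -> HIT, frames=[6,5,4] (faults so far: 4)
  step 8: ref 4 -> HIT, frames=[6,5,4] (faults so far: 4)
  step 9: ref 4 -> HIT, frames=[6,5,4] (faults so far: 4)
  step 10: ref 4 -> HIT, frames=[6,5,4] (faults so far: 4)
  step 11: ref 1 -> FAULT, evict 5, frames=[6,1,4] (faults so far: 5)
  step 12: ref 4 -> HIT, frames=[6,1,4] (faults so far: 5)
  step 13: ref 4 -> HIT, frames=[6,1,4] (faults so far: 5)
  step 14: ref 3 -> FAULT, evict 1, frames=[6,3,4] (faults so far: 6)
  step 15: ref 4 -> HIT, frames=[6,3,4] (faults so far: 6)
  Optimal total faults: 6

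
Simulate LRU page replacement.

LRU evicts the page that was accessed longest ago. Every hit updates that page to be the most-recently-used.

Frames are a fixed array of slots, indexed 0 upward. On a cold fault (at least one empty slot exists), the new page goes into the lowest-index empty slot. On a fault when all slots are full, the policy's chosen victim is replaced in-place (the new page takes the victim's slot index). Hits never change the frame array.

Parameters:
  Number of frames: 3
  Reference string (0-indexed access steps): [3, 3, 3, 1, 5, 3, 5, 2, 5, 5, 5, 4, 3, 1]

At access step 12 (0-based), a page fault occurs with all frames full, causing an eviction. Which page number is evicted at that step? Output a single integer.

Answer: 2

Derivation:
Step 0: ref 3 -> FAULT, frames=[3,-,-]
Step 1: ref 3 -> HIT, frames=[3,-,-]
Step 2: ref 3 -> HIT, frames=[3,-,-]
Step 3: ref 1 -> FAULT, frames=[3,1,-]
Step 4: ref 5 -> FAULT, frames=[3,1,5]
Step 5: ref 3 -> HIT, frames=[3,1,5]
Step 6: ref 5 -> HIT, frames=[3,1,5]
Step 7: ref 2 -> FAULT, evict 1, frames=[3,2,5]
Step 8: ref 5 -> HIT, frames=[3,2,5]
Step 9: ref 5 -> HIT, frames=[3,2,5]
Step 10: ref 5 -> HIT, frames=[3,2,5]
Step 11: ref 4 -> FAULT, evict 3, frames=[4,2,5]
Step 12: ref 3 -> FAULT, evict 2, frames=[4,3,5]
At step 12: evicted page 2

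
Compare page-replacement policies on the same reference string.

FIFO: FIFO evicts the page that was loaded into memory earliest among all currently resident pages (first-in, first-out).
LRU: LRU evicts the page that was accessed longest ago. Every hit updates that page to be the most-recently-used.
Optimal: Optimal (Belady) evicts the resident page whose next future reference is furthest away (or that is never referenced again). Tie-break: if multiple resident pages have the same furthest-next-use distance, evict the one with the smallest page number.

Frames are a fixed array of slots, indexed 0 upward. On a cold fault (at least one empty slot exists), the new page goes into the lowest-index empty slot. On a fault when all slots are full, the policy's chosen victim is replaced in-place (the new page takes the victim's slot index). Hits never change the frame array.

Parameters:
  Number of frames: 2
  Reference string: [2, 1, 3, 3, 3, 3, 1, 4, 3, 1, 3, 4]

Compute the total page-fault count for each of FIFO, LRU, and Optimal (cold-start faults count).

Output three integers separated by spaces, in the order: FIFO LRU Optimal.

--- FIFO ---
  step 0: ref 2 -> FAULT, frames=[2,-] (faults so far: 1)
  step 1: ref 1 -> FAULT, frames=[2,1] (faults so far: 2)
  step 2: ref 3 -> FAULT, evict 2, frames=[3,1] (faults so far: 3)
  step 3: ref 3 -> HIT, frames=[3,1] (faults so far: 3)
  step 4: ref 3 -> HIT, frames=[3,1] (faults so far: 3)
  step 5: ref 3 -> HIT, frames=[3,1] (faults so far: 3)
  step 6: ref 1 -> HIT, frames=[3,1] (faults so far: 3)
  step 7: ref 4 -> FAULT, evict 1, frames=[3,4] (faults so far: 4)
  step 8: ref 3 -> HIT, frames=[3,4] (faults so far: 4)
  step 9: ref 1 -> FAULT, evict 3, frames=[1,4] (faults so far: 5)
  step 10: ref 3 -> FAULT, evict 4, frames=[1,3] (faults so far: 6)
  step 11: ref 4 -> FAULT, evict 1, frames=[4,3] (faults so far: 7)
  FIFO total faults: 7
--- LRU ---
  step 0: ref 2 -> FAULT, frames=[2,-] (faults so far: 1)
  step 1: ref 1 -> FAULT, frames=[2,1] (faults so far: 2)
  step 2: ref 3 -> FAULT, evict 2, frames=[3,1] (faults so far: 3)
  step 3: ref 3 -> HIT, frames=[3,1] (faults so far: 3)
  step 4: ref 3 -> HIT, frames=[3,1] (faults so far: 3)
  step 5: ref 3 -> HIT, frames=[3,1] (faults so far: 3)
  step 6: ref 1 -> HIT, frames=[3,1] (faults so far: 3)
  step 7: ref 4 -> FAULT, evict 3, frames=[4,1] (faults so far: 4)
  step 8: ref 3 -> FAULT, evict 1, frames=[4,3] (faults so far: 5)
  step 9: ref 1 -> FAULT, evict 4, frames=[1,3] (faults so far: 6)
  step 10: ref 3 -> HIT, frames=[1,3] (faults so far: 6)
  step 11: ref 4 -> FAULT, evict 1, frames=[4,3] (faults so far: 7)
  LRU total faults: 7
--- Optimal ---
  step 0: ref 2 -> FAULT, frames=[2,-] (faults so far: 1)
  step 1: ref 1 -> FAULT, frames=[2,1] (faults so far: 2)
  step 2: ref 3 -> FAULT, evict 2, frames=[3,1] (faults so far: 3)
  step 3: ref 3 -> HIT, frames=[3,1] (faults so far: 3)
  step 4: ref 3 -> HIT, frames=[3,1] (faults so far: 3)
  step 5: ref 3 -> HIT, frames=[3,1] (faults so far: 3)
  step 6: ref 1 -> HIT, frames=[3,1] (faults so far: 3)
  step 7: ref 4 -> FAULT, evict 1, frames=[3,4] (faults so far: 4)
  step 8: ref 3 -> HIT, frames=[3,4] (faults so far: 4)
  step 9: ref 1 -> FAULT, evict 4, frames=[3,1] (faults so far: 5)
  step 10: ref 3 -> HIT, frames=[3,1] (faults so far: 5)
  step 11: ref 4 -> FAULT, evict 1, frames=[3,4] (faults so far: 6)
  Optimal total faults: 6

Answer: 7 7 6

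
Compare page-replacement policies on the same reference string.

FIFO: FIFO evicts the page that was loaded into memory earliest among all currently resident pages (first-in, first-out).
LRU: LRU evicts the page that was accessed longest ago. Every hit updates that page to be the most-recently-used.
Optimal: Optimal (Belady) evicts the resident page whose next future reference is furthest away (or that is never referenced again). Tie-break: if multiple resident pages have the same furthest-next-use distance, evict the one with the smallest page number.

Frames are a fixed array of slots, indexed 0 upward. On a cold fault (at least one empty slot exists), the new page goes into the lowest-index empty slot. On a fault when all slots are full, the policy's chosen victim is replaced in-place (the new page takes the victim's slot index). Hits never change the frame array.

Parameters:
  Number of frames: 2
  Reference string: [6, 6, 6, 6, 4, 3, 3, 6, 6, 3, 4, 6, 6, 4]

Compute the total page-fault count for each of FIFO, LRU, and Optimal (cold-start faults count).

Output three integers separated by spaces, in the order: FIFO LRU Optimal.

--- FIFO ---
  step 0: ref 6 -> FAULT, frames=[6,-] (faults so far: 1)
  step 1: ref 6 -> HIT, frames=[6,-] (faults so far: 1)
  step 2: ref 6 -> HIT, frames=[6,-] (faults so far: 1)
  step 3: ref 6 -> HIT, frames=[6,-] (faults so far: 1)
  step 4: ref 4 -> FAULT, frames=[6,4] (faults so far: 2)
  step 5: ref 3 -> FAULT, evict 6, frames=[3,4] (faults so far: 3)
  step 6: ref 3 -> HIT, frames=[3,4] (faults so far: 3)
  step 7: ref 6 -> FAULT, evict 4, frames=[3,6] (faults so far: 4)
  step 8: ref 6 -> HIT, frames=[3,6] (faults so far: 4)
  step 9: ref 3 -> HIT, frames=[3,6] (faults so far: 4)
  step 10: ref 4 -> FAULT, evict 3, frames=[4,6] (faults so far: 5)
  step 11: ref 6 -> HIT, frames=[4,6] (faults so far: 5)
  step 12: ref 6 -> HIT, frames=[4,6] (faults so far: 5)
  step 13: ref 4 -> HIT, frames=[4,6] (faults so far: 5)
  FIFO total faults: 5
--- LRU ---
  step 0: ref 6 -> FAULT, frames=[6,-] (faults so far: 1)
  step 1: ref 6 -> HIT, frames=[6,-] (faults so far: 1)
  step 2: ref 6 -> HIT, frames=[6,-] (faults so far: 1)
  step 3: ref 6 -> HIT, frames=[6,-] (faults so far: 1)
  step 4: ref 4 -> FAULT, frames=[6,4] (faults so far: 2)
  step 5: ref 3 -> FAULT, evict 6, frames=[3,4] (faults so far: 3)
  step 6: ref 3 -> HIT, frames=[3,4] (faults so far: 3)
  step 7: ref 6 -> FAULT, evict 4, frames=[3,6] (faults so far: 4)
  step 8: ref 6 -> HIT, frames=[3,6] (faults so far: 4)
  step 9: ref 3 -> HIT, frames=[3,6] (faults so far: 4)
  step 10: ref 4 -> FAULT, evict 6, frames=[3,4] (faults so far: 5)
  step 11: ref 6 -> FAULT, evict 3, frames=[6,4] (faults so far: 6)
  step 12: ref 6 -> HIT, frames=[6,4] (faults so far: 6)
  step 13: ref 4 -> HIT, frames=[6,4] (faults so far: 6)
  LRU total faults: 6
--- Optimal ---
  step 0: ref 6 -> FAULT, frames=[6,-] (faults so far: 1)
  step 1: ref 6 -> HIT, frames=[6,-] (faults so far: 1)
  step 2: ref 6 -> HIT, frames=[6,-] (faults so far: 1)
  step 3: ref 6 -> HIT, frames=[6,-] (faults so far: 1)
  step 4: ref 4 -> FAULT, frames=[6,4] (faults so far: 2)
  step 5: ref 3 -> FAULT, evict 4, frames=[6,3] (faults so far: 3)
  step 6: ref 3 -> HIT, frames=[6,3] (faults so far: 3)
  step 7: ref 6 -> HIT, frames=[6,3] (faults so far: 3)
  step 8: ref 6 -> HIT, frames=[6,3] (faults so far: 3)
  step 9: ref 3 -> HIT, frames=[6,3] (faults so far: 3)
  step 10: ref 4 -> FAULT, evict 3, frames=[6,4] (faults so far: 4)
  step 11: ref 6 -> HIT, frames=[6,4] (faults so far: 4)
  step 12: ref 6 -> HIT, frames=[6,4] (faults so far: 4)
  step 13: ref 4 -> HIT, frames=[6,4] (faults so far: 4)
  Optimal total faults: 4

Answer: 5 6 4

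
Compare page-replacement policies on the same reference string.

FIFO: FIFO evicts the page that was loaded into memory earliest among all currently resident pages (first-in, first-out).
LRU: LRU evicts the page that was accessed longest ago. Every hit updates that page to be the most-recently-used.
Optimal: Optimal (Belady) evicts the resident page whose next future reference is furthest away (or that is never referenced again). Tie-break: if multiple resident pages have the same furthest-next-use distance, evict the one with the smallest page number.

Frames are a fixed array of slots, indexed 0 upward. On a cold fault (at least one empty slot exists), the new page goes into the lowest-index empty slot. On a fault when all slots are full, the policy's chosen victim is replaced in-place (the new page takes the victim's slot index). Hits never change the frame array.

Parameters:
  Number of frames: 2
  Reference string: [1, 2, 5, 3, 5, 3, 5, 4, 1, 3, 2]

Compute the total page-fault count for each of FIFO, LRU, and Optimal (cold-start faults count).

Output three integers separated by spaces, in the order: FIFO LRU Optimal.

Answer: 8 8 7

Derivation:
--- FIFO ---
  step 0: ref 1 -> FAULT, frames=[1,-] (faults so far: 1)
  step 1: ref 2 -> FAULT, frames=[1,2] (faults so far: 2)
  step 2: ref 5 -> FAULT, evict 1, frames=[5,2] (faults so far: 3)
  step 3: ref 3 -> FAULT, evict 2, frames=[5,3] (faults so far: 4)
  step 4: ref 5 -> HIT, frames=[5,3] (faults so far: 4)
  step 5: ref 3 -> HIT, frames=[5,3] (faults so far: 4)
  step 6: ref 5 -> HIT, frames=[5,3] (faults so far: 4)
  step 7: ref 4 -> FAULT, evict 5, frames=[4,3] (faults so far: 5)
  step 8: ref 1 -> FAULT, evict 3, frames=[4,1] (faults so far: 6)
  step 9: ref 3 -> FAULT, evict 4, frames=[3,1] (faults so far: 7)
  step 10: ref 2 -> FAULT, evict 1, frames=[3,2] (faults so far: 8)
  FIFO total faults: 8
--- LRU ---
  step 0: ref 1 -> FAULT, frames=[1,-] (faults so far: 1)
  step 1: ref 2 -> FAULT, frames=[1,2] (faults so far: 2)
  step 2: ref 5 -> FAULT, evict 1, frames=[5,2] (faults so far: 3)
  step 3: ref 3 -> FAULT, evict 2, frames=[5,3] (faults so far: 4)
  step 4: ref 5 -> HIT, frames=[5,3] (faults so far: 4)
  step 5: ref 3 -> HIT, frames=[5,3] (faults so far: 4)
  step 6: ref 5 -> HIT, frames=[5,3] (faults so far: 4)
  step 7: ref 4 -> FAULT, evict 3, frames=[5,4] (faults so far: 5)
  step 8: ref 1 -> FAULT, evict 5, frames=[1,4] (faults so far: 6)
  step 9: ref 3 -> FAULT, evict 4, frames=[1,3] (faults so far: 7)
  step 10: ref 2 -> FAULT, evict 1, frames=[2,3] (faults so far: 8)
  LRU total faults: 8
--- Optimal ---
  step 0: ref 1 -> FAULT, frames=[1,-] (faults so far: 1)
  step 1: ref 2 -> FAULT, frames=[1,2] (faults so far: 2)
  step 2: ref 5 -> FAULT, evict 2, frames=[1,5] (faults so far: 3)
  step 3: ref 3 -> FAULT, evict 1, frames=[3,5] (faults so far: 4)
  step 4: ref 5 -> HIT, frames=[3,5] (faults so far: 4)
  step 5: ref 3 -> HIT, frames=[3,5] (faults so far: 4)
  step 6: ref 5 -> HIT, frames=[3,5] (faults so far: 4)
  step 7: ref 4 -> FAULT, evict 5, frames=[3,4] (faults so far: 5)
  step 8: ref 1 -> FAULT, evict 4, frames=[3,1] (faults so far: 6)
  step 9: ref 3 -> HIT, frames=[3,1] (faults so far: 6)
  step 10: ref 2 -> FAULT, evict 1, frames=[3,2] (faults so far: 7)
  Optimal total faults: 7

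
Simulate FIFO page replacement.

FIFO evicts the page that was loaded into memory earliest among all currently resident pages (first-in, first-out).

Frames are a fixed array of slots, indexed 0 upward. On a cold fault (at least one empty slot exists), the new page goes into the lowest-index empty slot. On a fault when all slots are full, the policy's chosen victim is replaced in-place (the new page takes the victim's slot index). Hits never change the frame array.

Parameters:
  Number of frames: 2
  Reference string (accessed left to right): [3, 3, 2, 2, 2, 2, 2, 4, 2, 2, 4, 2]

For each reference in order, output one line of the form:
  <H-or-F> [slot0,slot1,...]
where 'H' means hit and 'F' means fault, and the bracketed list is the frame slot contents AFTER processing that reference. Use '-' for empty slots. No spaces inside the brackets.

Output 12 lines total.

F [3,-]
H [3,-]
F [3,2]
H [3,2]
H [3,2]
H [3,2]
H [3,2]
F [4,2]
H [4,2]
H [4,2]
H [4,2]
H [4,2]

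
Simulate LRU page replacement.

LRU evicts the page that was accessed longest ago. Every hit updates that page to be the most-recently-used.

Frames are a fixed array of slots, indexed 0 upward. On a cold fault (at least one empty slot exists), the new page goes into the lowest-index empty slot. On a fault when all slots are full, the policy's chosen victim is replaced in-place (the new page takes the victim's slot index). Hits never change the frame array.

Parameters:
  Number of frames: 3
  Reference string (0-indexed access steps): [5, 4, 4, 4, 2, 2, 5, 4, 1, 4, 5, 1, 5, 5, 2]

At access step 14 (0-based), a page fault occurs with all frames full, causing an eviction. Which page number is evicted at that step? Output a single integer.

Step 0: ref 5 -> FAULT, frames=[5,-,-]
Step 1: ref 4 -> FAULT, frames=[5,4,-]
Step 2: ref 4 -> HIT, frames=[5,4,-]
Step 3: ref 4 -> HIT, frames=[5,4,-]
Step 4: ref 2 -> FAULT, frames=[5,4,2]
Step 5: ref 2 -> HIT, frames=[5,4,2]
Step 6: ref 5 -> HIT, frames=[5,4,2]
Step 7: ref 4 -> HIT, frames=[5,4,2]
Step 8: ref 1 -> FAULT, evict 2, frames=[5,4,1]
Step 9: ref 4 -> HIT, frames=[5,4,1]
Step 10: ref 5 -> HIT, frames=[5,4,1]
Step 11: ref 1 -> HIT, frames=[5,4,1]
Step 12: ref 5 -> HIT, frames=[5,4,1]
Step 13: ref 5 -> HIT, frames=[5,4,1]
Step 14: ref 2 -> FAULT, evict 4, frames=[5,2,1]
At step 14: evicted page 4

Answer: 4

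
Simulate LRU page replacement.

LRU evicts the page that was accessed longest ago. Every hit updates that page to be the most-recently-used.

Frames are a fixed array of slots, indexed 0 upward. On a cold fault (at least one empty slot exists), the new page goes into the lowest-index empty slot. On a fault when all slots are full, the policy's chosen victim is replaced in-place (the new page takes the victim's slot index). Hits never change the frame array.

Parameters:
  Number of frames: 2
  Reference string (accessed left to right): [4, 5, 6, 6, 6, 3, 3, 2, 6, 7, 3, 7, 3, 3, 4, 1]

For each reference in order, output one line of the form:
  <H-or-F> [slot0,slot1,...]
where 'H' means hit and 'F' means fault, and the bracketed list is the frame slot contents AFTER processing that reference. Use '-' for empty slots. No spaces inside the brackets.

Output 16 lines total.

F [4,-]
F [4,5]
F [6,5]
H [6,5]
H [6,5]
F [6,3]
H [6,3]
F [2,3]
F [2,6]
F [7,6]
F [7,3]
H [7,3]
H [7,3]
H [7,3]
F [4,3]
F [4,1]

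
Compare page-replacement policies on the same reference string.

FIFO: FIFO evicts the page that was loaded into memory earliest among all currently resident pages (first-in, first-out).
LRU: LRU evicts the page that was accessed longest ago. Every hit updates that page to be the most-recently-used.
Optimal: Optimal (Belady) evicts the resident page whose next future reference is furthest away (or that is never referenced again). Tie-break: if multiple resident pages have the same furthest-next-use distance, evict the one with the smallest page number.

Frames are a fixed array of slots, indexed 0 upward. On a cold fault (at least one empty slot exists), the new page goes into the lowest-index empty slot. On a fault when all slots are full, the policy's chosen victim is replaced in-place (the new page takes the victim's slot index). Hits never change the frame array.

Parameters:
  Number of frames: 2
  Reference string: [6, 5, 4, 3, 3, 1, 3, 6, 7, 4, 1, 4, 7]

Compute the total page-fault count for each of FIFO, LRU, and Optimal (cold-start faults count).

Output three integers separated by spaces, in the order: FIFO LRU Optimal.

Answer: 10 10 9

Derivation:
--- FIFO ---
  step 0: ref 6 -> FAULT, frames=[6,-] (faults so far: 1)
  step 1: ref 5 -> FAULT, frames=[6,5] (faults so far: 2)
  step 2: ref 4 -> FAULT, evict 6, frames=[4,5] (faults so far: 3)
  step 3: ref 3 -> FAULT, evict 5, frames=[4,3] (faults so far: 4)
  step 4: ref 3 -> HIT, frames=[4,3] (faults so far: 4)
  step 5: ref 1 -> FAULT, evict 4, frames=[1,3] (faults so far: 5)
  step 6: ref 3 -> HIT, frames=[1,3] (faults so far: 5)
  step 7: ref 6 -> FAULT, evict 3, frames=[1,6] (faults so far: 6)
  step 8: ref 7 -> FAULT, evict 1, frames=[7,6] (faults so far: 7)
  step 9: ref 4 -> FAULT, evict 6, frames=[7,4] (faults so far: 8)
  step 10: ref 1 -> FAULT, evict 7, frames=[1,4] (faults so far: 9)
  step 11: ref 4 -> HIT, frames=[1,4] (faults so far: 9)
  step 12: ref 7 -> FAULT, evict 4, frames=[1,7] (faults so far: 10)
  FIFO total faults: 10
--- LRU ---
  step 0: ref 6 -> FAULT, frames=[6,-] (faults so far: 1)
  step 1: ref 5 -> FAULT, frames=[6,5] (faults so far: 2)
  step 2: ref 4 -> FAULT, evict 6, frames=[4,5] (faults so far: 3)
  step 3: ref 3 -> FAULT, evict 5, frames=[4,3] (faults so far: 4)
  step 4: ref 3 -> HIT, frames=[4,3] (faults so far: 4)
  step 5: ref 1 -> FAULT, evict 4, frames=[1,3] (faults so far: 5)
  step 6: ref 3 -> HIT, frames=[1,3] (faults so far: 5)
  step 7: ref 6 -> FAULT, evict 1, frames=[6,3] (faults so far: 6)
  step 8: ref 7 -> FAULT, evict 3, frames=[6,7] (faults so far: 7)
  step 9: ref 4 -> FAULT, evict 6, frames=[4,7] (faults so far: 8)
  step 10: ref 1 -> FAULT, evict 7, frames=[4,1] (faults so far: 9)
  step 11: ref 4 -> HIT, frames=[4,1] (faults so far: 9)
  step 12: ref 7 -> FAULT, evict 1, frames=[4,7] (faults so far: 10)
  LRU total faults: 10
--- Optimal ---
  step 0: ref 6 -> FAULT, frames=[6,-] (faults so far: 1)
  step 1: ref 5 -> FAULT, frames=[6,5] (faults so far: 2)
  step 2: ref 4 -> FAULT, evict 5, frames=[6,4] (faults so far: 3)
  step 3: ref 3 -> FAULT, evict 4, frames=[6,3] (faults so far: 4)
  step 4: ref 3 -> HIT, frames=[6,3] (faults so far: 4)
  step 5: ref 1 -> FAULT, evict 6, frames=[1,3] (faults so far: 5)
  step 6: ref 3 -> HIT, frames=[1,3] (faults so far: 5)
  step 7: ref 6 -> FAULT, evict 3, frames=[1,6] (faults so far: 6)
  step 8: ref 7 -> FAULT, evict 6, frames=[1,7] (faults so far: 7)
  step 9: ref 4 -> FAULT, evict 7, frames=[1,4] (faults so far: 8)
  step 10: ref 1 -> HIT, frames=[1,4] (faults so far: 8)
  step 11: ref 4 -> HIT, frames=[1,4] (faults so far: 8)
  step 12: ref 7 -> FAULT, evict 1, frames=[7,4] (faults so far: 9)
  Optimal total faults: 9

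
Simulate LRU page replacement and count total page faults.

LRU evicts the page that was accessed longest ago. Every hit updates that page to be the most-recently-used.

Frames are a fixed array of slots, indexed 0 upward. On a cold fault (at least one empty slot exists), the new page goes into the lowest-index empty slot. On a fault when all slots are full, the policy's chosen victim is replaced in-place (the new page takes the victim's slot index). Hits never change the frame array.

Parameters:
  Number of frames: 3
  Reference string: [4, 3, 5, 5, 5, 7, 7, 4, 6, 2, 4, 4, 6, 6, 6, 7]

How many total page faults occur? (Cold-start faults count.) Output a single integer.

Step 0: ref 4 → FAULT, frames=[4,-,-]
Step 1: ref 3 → FAULT, frames=[4,3,-]
Step 2: ref 5 → FAULT, frames=[4,3,5]
Step 3: ref 5 → HIT, frames=[4,3,5]
Step 4: ref 5 → HIT, frames=[4,3,5]
Step 5: ref 7 → FAULT (evict 4), frames=[7,3,5]
Step 6: ref 7 → HIT, frames=[7,3,5]
Step 7: ref 4 → FAULT (evict 3), frames=[7,4,5]
Step 8: ref 6 → FAULT (evict 5), frames=[7,4,6]
Step 9: ref 2 → FAULT (evict 7), frames=[2,4,6]
Step 10: ref 4 → HIT, frames=[2,4,6]
Step 11: ref 4 → HIT, frames=[2,4,6]
Step 12: ref 6 → HIT, frames=[2,4,6]
Step 13: ref 6 → HIT, frames=[2,4,6]
Step 14: ref 6 → HIT, frames=[2,4,6]
Step 15: ref 7 → FAULT (evict 2), frames=[7,4,6]
Total faults: 8

Answer: 8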